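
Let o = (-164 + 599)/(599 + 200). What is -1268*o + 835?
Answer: 115585/799 ≈ 144.66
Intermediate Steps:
o = 435/799 ≈ 0.54443
-1268*o + 835 = -1268*435/799 + 835 = -551580/799 + 835 = 115585/799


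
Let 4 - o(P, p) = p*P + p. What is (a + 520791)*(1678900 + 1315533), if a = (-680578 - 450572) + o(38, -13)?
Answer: -1826148976184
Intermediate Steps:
o(P, p) = 4 - p - P*p (o(P, p) = 4 - (p*P + p) = 4 - (P*p + p) = 4 - (p + P*p) = 4 + (-p - P*p) = 4 - p - P*p)
a = -1130639 (a = (-680578 - 450572) + (4 - 1*(-13) - 1*38*(-13)) = -1131150 + (4 + 13 + 494) = -1131150 + 511 = -1130639)
(a + 520791)*(1678900 + 1315533) = (-1130639 + 520791)*(1678900 + 1315533) = -609848*2994433 = -1826148976184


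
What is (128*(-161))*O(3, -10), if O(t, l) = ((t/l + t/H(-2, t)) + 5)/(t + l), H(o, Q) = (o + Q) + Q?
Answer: 80224/5 ≈ 16045.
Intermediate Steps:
H(o, Q) = o + 2*Q (H(o, Q) = (Q + o) + Q = o + 2*Q)
O(t, l) = (5 + t/l + t/(-2 + 2*t))/(l + t) (O(t, l) = ((t/l + t/(-2 + 2*t)) + 5)/(t + l) = (5 + t/l + t/(-2 + 2*t))/(l + t))
(128*(-161))*O(3, -10) = (128*(-161))*((3*(-1 + 3) + (1/2)*(-10)*3 + 5*(-10)*(-1 + 3))/((-10)*(-1 + 3)*(-10 + 3))) = -(-10304)*(3*2 - 15 + 5*(-10)*2)/(5*2*(-7)) = -(-10304)*(-1)*(6 - 15 - 100)/(5*2*7) = -(-10304)*(-1)*(-109)/(5*2*7) = -20608*(-109/140) = 80224/5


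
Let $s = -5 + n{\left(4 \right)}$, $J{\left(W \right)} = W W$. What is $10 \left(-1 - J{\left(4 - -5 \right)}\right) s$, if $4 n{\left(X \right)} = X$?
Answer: $3280$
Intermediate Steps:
$n{\left(X \right)} = \frac{X}{4}$
$J{\left(W \right)} = W^{2}$
$s = -4$ ($s = -5 + \frac{1}{4} \cdot 4 = -5 + 1 = -4$)
$10 \left(-1 - J{\left(4 - -5 \right)}\right) s = 10 \left(-1 - \left(4 - -5\right)^{2}\right) \left(-4\right) = 10 \left(-1 - \left(4 + 5\right)^{2}\right) \left(-4\right) = 10 \left(-1 - 9^{2}\right) \left(-4\right) = 10 \left(-1 - 81\right) \left(-4\right) = 10 \left(-82\right) \left(-4\right) = \left(-820\right) \left(-4\right) = 3280$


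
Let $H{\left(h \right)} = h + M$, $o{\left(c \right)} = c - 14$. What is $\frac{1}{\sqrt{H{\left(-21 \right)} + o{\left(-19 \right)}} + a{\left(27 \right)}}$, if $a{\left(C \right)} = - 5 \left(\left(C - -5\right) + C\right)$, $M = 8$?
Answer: $- \frac{295}{87071} - \frac{i \sqrt{46}}{87071} \approx -0.003388 - 7.7894 \cdot 10^{-5} i$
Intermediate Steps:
$o{\left(c \right)} = -14 + c$
$H{\left(h \right)} = 8 + h$ ($H{\left(h \right)} = h + 8 = 8 + h$)
$a{\left(C \right)} = -25 - 10 C$ ($a{\left(C \right)} = - 5 \left(\left(C + 5\right) + C\right) = - 5 \left(\left(5 + C\right) + C\right) = - 5 \left(5 + 2 C\right) = -25 - 10 C$)
$\frac{1}{\sqrt{H{\left(-21 \right)} + o{\left(-19 \right)}} + a{\left(27 \right)}} = \frac{1}{\sqrt{\left(8 - 21\right) - 33} - 295} = \frac{1}{\sqrt{-13 - 33} - 295} = \frac{1}{\sqrt{-46} - 295} = \frac{1}{i \sqrt{46} - 295} = \frac{1}{-295 + i \sqrt{46}}$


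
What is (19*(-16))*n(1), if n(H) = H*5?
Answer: -1520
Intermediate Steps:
n(H) = 5*H
(19*(-16))*n(1) = (19*(-16))*(5*1) = -304*5 = -1520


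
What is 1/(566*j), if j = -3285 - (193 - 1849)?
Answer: -1/922014 ≈ -1.0846e-6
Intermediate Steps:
j = -1629 (j = -3285 - 1*(-1656) = -3285 + 1656 = -1629)
1/(566*j) = 1/(566*(-1629)) = (1/566)*(-1/1629) = -1/922014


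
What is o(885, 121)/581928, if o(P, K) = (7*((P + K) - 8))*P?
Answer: 1030435/96988 ≈ 10.624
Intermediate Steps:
o(P, K) = P*(-56 + 7*K + 7*P) (o(P, K) = (7*((K + P) - 8))*P = (7*(-8 + K + P))*P = (-56 + 7*K + 7*P)*P = P*(-56 + 7*K + 7*P))
o(885, 121)/581928 = (7*885*(-8 + 121 + 885))/581928 = (7*885*998)*(1/581928) = 6182610*(1/581928) = 1030435/96988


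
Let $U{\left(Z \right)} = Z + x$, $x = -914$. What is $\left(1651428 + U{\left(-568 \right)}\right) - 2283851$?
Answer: $-633905$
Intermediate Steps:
$U{\left(Z \right)} = -914 + Z$ ($U{\left(Z \right)} = Z - 914 = -914 + Z$)
$\left(1651428 + U{\left(-568 \right)}\right) - 2283851 = \left(1651428 - 1482\right) - 2283851 = 1649946 - 2283851 = -633905$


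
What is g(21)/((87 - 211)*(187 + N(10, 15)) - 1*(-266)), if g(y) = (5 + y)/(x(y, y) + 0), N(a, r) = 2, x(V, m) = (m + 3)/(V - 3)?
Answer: -39/46340 ≈ -0.00084161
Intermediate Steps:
x(V, m) = (3 + m)/(-3 + V)
g(y) = (-3 + y)*(5 + y)/(3 + y) (g(y) = (5 + y)/((3 + y)/(-3 + y) + 0) = (5 + y)/(((3 + y)/(-3 + y))) = (5 + y)*((-3 + y)/(3 + y)) = (-3 + y)*(5 + y)/(3 + y))
g(21)/((87 - 211)*(187 + N(10, 15)) - 1*(-266)) = ((-3 + 21)*(5 + 21)/(3 + 21))/((87 - 211)*(187 + 2) - 1*(-266)) = (18*26/24)/(-124*189 + 266) = ((1/24)*18*26)/(-23436 + 266) = (39/2)/(-23170) = (39/2)*(-1/23170) = -39/46340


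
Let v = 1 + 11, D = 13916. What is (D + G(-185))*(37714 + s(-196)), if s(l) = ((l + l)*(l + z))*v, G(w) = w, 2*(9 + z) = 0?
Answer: 13758928854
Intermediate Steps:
z = -9 (z = -9 + (½)*0 = -9 + 0 = -9)
v = 12
s(l) = 24*l*(-9 + l) (s(l) = ((l + l)*(l - 9))*12 = ((2*l)*(-9 + l))*12 = (2*l*(-9 + l))*12 = 24*l*(-9 + l))
(D + G(-185))*(37714 + s(-196)) = (13916 - 185)*(37714 + 24*(-196)*(-9 - 196)) = 13731*(37714 + 24*(-196)*(-205)) = 13731*(37714 + 964320) = 13731*1002034 = 13758928854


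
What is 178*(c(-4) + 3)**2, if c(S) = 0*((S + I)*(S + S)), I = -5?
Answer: 1602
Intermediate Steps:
c(S) = 0 (c(S) = 0*((S - 5)*(S + S)) = 0*((-5 + S)*(2*S)) = 0*(2*S*(-5 + S)) = 0)
178*(c(-4) + 3)**2 = 178*(0 + 3)**2 = 178*3**2 = 178*9 = 1602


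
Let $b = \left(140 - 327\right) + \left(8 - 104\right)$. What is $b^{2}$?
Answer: $80089$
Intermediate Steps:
$b = -283$ ($b = -187 - 96 = -283$)
$b^{2} = \left(-283\right)^{2} = 80089$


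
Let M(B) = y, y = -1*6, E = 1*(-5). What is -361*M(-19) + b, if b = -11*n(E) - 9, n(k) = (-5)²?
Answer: 1882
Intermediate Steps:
E = -5
n(k) = 25
y = -6
M(B) = -6
b = -284 (b = -11*25 - 9 = -275 - 9 = -284)
-361*M(-19) + b = -361*(-6) - 284 = 2166 - 284 = 1882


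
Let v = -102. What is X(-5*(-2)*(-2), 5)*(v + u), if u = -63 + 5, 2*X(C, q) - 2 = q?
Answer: -560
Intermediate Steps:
X(C, q) = 1 + q/2
u = -58
X(-5*(-2)*(-2), 5)*(v + u) = (1 + (½)*5)*(-102 - 58) = (1 + 5/2)*(-160) = (7/2)*(-160) = -560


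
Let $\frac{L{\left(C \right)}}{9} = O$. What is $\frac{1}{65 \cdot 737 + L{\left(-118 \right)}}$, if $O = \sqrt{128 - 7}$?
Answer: $\frac{1}{48004} \approx 2.0832 \cdot 10^{-5}$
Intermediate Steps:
$O = 11$ ($O = \sqrt{121} = 11$)
$L{\left(C \right)} = 99$ ($L{\left(C \right)} = 9 \cdot 11 = 99$)
$\frac{1}{65 \cdot 737 + L{\left(-118 \right)}} = \frac{1}{65 \cdot 737 + 99} = \frac{1}{47905 + 99} = \frac{1}{48004}$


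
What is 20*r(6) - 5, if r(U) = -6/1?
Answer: -125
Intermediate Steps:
r(U) = -6 (r(U) = -6*1 = -6)
20*r(6) - 5 = 20*(-6) - 5 = -120 - 5 = -125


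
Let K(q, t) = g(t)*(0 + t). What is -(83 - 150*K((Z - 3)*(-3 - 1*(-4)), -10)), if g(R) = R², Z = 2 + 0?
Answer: -150083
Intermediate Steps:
Z = 2
K(q, t) = t³ (K(q, t) = t²*(0 + t) = t²*t = t³)
-(83 - 150*K((Z - 3)*(-3 - 1*(-4)), -10)) = -(83 - 150*(-10)³) = -(83 - 150*(-1000)) = -(83 + 150000) = -1*150083 = -150083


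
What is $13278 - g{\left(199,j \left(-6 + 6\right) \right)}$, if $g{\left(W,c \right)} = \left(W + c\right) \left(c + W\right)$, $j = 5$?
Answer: $-26323$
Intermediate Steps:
$g{\left(W,c \right)} = \left(W + c\right)^{2}$ ($g{\left(W,c \right)} = \left(W + c\right) \left(W + c\right) = \left(W + c\right)^{2}$)
$13278 - g{\left(199,j \left(-6 + 6\right) \right)} = 13278 - \left(199 + 5 \left(-6 + 6\right)\right)^{2} = 13278 - \left(199 + 5 \cdot 0\right)^{2} = 13278 - \left(199 + 0\right)^{2} = 13278 - 199^{2} = 13278 - 39601 = -26323$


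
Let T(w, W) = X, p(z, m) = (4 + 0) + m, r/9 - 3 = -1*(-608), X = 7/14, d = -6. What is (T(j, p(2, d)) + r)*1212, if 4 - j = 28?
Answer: 6665394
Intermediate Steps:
X = ½ (X = 7*(1/14) = ½ ≈ 0.50000)
r = 5499 (r = 27 + 9*(-1*(-608)) = 27 + 9*608 = 27 + 5472 = 5499)
p(z, m) = 4 + m
j = -24 (j = 4 - 1*28 = 4 - 28 = -24)
T(w, W) = ½
(T(j, p(2, d)) + r)*1212 = (½ + 5499)*1212 = (10999/2)*1212 = 6665394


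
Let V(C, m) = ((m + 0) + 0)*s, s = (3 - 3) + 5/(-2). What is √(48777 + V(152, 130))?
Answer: 2*√12113 ≈ 220.12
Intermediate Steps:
s = -5/2 (s = 0 + 5*(-½) = 0 - 5/2 = -5/2 ≈ -2.5000)
V(C, m) = -5*m/2 (V(C, m) = ((m + 0) + 0)*(-5/2) = (m + 0)*(-5/2) = m*(-5/2) = -5*m/2)
√(48777 + V(152, 130)) = √(48777 - 5/2*130) = √(48777 - 325) = √48452 = 2*√12113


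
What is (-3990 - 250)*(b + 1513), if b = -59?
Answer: -6164960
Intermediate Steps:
(-3990 - 250)*(b + 1513) = (-3990 - 250)*(-59 + 1513) = -4240*1454 = -6164960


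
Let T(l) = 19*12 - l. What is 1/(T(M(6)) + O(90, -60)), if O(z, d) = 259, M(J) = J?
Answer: 1/481 ≈ 0.0020790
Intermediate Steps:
T(l) = 228 - l
1/(T(M(6)) + O(90, -60)) = 1/((228 - 1*6) + 259) = 1/((228 - 6) + 259) = 1/(222 + 259) = 1/481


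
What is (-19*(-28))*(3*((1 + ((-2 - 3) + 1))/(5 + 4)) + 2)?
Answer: 532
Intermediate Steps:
(-19*(-28))*(3*((1 + ((-2 - 3) + 1))/(5 + 4)) + 2) = 532*(3*((1 + (-5 + 1))/9) + 2) = 532*(3*((1 - 4)*(1/9)) + 2) = 532*(3*(-3*1/9) + 2) = 532*(3*(-1/3) + 2) = 532*(-1 + 2) = 532*1 = 532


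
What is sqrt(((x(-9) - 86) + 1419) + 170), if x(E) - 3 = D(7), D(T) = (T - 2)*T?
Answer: sqrt(1541) ≈ 39.256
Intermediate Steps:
D(T) = T*(-2 + T) (D(T) = (-2 + T)*T = T*(-2 + T))
x(E) = 38 (x(E) = 3 + 7*(-2 + 7) = 3 + 7*5 = 3 + 35 = 38)
sqrt(((x(-9) - 86) + 1419) + 170) = sqrt(((38 - 86) + 1419) + 170) = sqrt((-48 + 1419) + 170) = sqrt(1371 + 170) = sqrt(1541)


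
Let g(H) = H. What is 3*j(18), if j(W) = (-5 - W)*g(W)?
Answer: -1242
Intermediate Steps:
j(W) = W*(-5 - W) (j(W) = (-5 - W)*W = W*(-5 - W))
3*j(18) = 3*(-1*18*(5 + 18)) = 3*(-1*18*23) = 3*(-414) = -1242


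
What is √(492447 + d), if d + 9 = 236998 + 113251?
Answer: √842687 ≈ 917.98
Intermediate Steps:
d = 350240 (d = -9 + (236998 + 113251) = -9 + 350249 = 350240)
√(492447 + d) = √(492447 + 350240) = √842687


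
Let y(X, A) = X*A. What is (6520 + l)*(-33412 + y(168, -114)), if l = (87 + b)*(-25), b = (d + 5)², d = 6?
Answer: -69384480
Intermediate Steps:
b = 121 (b = (6 + 5)² = 11² = 121)
y(X, A) = A*X
l = -5200 (l = (87 + 121)*(-25) = 208*(-25) = -5200)
(6520 + l)*(-33412 + y(168, -114)) = (6520 - 5200)*(-33412 - 114*168) = 1320*(-33412 - 19152) = 1320*(-52564) = -69384480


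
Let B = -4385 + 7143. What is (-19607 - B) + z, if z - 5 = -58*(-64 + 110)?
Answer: -25028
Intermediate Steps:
B = 2758
z = -2663 (z = 5 - 58*(-64 + 110) = 5 - 58*46 = 5 - 2668 = -2663)
(-19607 - B) + z = (-19607 - 1*2758) - 2663 = (-19607 - 2758) - 2663 = -22365 - 2663 = -25028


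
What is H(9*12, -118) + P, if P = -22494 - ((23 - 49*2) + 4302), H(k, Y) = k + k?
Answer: -26505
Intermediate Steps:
H(k, Y) = 2*k
P = -26721 (P = -22494 - ((23 - 98) + 4302) = -22494 - (-75 + 4302) = -22494 - 1*4227 = -22494 - 4227 = -26721)
H(9*12, -118) + P = 2*(9*12) - 26721 = 2*108 - 26721 = 216 - 26721 = -26505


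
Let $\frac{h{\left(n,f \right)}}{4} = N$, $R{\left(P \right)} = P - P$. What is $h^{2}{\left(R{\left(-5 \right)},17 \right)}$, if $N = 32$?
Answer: $16384$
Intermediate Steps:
$R{\left(P \right)} = 0$
$h{\left(n,f \right)} = 128$ ($h{\left(n,f \right)} = 4 \cdot 32 = 128$)
$h^{2}{\left(R{\left(-5 \right)},17 \right)} = 128^{2} = 16384$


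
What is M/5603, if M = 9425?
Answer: 725/431 ≈ 1.6821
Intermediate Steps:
M/5603 = 9425/5603 = 9425*(1/5603) = 725/431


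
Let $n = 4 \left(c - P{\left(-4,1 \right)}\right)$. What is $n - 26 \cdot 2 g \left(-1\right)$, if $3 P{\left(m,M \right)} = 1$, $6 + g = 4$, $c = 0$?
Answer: $- \frac{316}{3} \approx -105.33$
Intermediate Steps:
$g = -2$ ($g = -6 + 4 = -2$)
$P{\left(m,M \right)} = \frac{1}{3}$ ($P{\left(m,M \right)} = \frac{1}{3} \cdot 1 = \frac{1}{3}$)
$n = - \frac{4}{3}$ ($n = 4 \left(0 - \frac{1}{3}\right) = 4 \left(- \frac{1}{3}\right) = - \frac{4}{3} \approx -1.3333$)
$n - 26 \cdot 2 g \left(-1\right) = - \frac{4}{3} - 26 \cdot 2 \left(-2\right) \left(-1\right) = - \frac{4}{3} - 26 \left(\left(-4\right) \left(-1\right)\right) = - \frac{4}{3} - 104 = - \frac{316}{3}$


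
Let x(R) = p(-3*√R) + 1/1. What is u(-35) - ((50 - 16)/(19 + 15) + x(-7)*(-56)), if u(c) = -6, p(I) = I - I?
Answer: 49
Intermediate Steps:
p(I) = 0
x(R) = 1 (x(R) = 0 + 1/1 = 0 + 1 = 1)
u(-35) - ((50 - 16)/(19 + 15) + x(-7)*(-56)) = -6 - ((50 - 16)/(19 + 15) + 1*(-56)) = -6 - (34/34 - 56) = -6 - (34*(1/34) - 56) = -6 - (1 - 56) = -6 - 1*(-55) = -6 + 55 = 49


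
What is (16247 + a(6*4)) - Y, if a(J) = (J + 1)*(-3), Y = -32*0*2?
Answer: 16172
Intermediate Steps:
Y = 0 (Y = 0*2 = 0)
a(J) = -3 - 3*J (a(J) = (1 + J)*(-3) = -3 - 3*J)
(16247 + a(6*4)) - Y = (16247 + (-3 - 18*4)) - 1*0 = (16247 + (-3 - 3*24)) + 0 = (16247 + (-3 - 72)) + 0 = (16247 - 75) + 0 = 16172 + 0 = 16172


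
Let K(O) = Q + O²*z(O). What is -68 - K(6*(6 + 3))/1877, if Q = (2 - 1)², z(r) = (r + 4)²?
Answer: -9937061/1877 ≈ -5294.1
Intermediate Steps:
z(r) = (4 + r)²
Q = 1 (Q = 1² = 1)
K(O) = 1 + O²*(4 + O)²
-68 - K(6*(6 + 3))/1877 = -68 - (1 + (6*(6 + 3))²*(4 + 6*(6 + 3))²)/1877 = -68 - (1 + (6*9)²*(4 + 6*9)²)/1877 = -68 - (1 + 54²*(4 + 54)²)/1877 = -68 - (1 + 2916*58²)/1877 = -68 - (1 + 2916*3364)/1877 = -68 - (1 + 9809424)/1877 = -68 - 9809425/1877 = -9937061/1877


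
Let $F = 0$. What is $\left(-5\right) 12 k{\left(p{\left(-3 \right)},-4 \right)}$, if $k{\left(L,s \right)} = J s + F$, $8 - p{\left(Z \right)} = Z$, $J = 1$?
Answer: $240$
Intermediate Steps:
$p{\left(Z \right)} = 8 - Z$
$k{\left(L,s \right)} = s$ ($k{\left(L,s \right)} = 1 s + 0 = s + 0 = s$)
$\left(-5\right) 12 k{\left(p{\left(-3 \right)},-4 \right)} = \left(-5\right) 12 \left(-4\right) = \left(-60\right) \left(-4\right) = 240$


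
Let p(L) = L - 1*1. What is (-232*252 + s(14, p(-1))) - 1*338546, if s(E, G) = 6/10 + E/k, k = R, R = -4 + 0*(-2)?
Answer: -3970129/10 ≈ -3.9701e+5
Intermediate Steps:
R = -4 (R = -4 + 0 = -4)
k = -4
p(L) = -1 + L (p(L) = L - 1 = -1 + L)
s(E, G) = 3/5 - E/4 (s(E, G) = 6/10 + E/(-4) = 6*(1/10) + E*(-1/4) = 3/5 - E/4)
(-232*252 + s(14, p(-1))) - 1*338546 = (-232*252 + (3/5 - 1/4*14)) - 1*338546 = (-58464 + (3/5 - 7/2)) - 338546 = (-58464 - 29/10) - 338546 = -584669/10 - 338546 = -3970129/10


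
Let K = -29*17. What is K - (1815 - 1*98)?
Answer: -2210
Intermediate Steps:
K = -493
K - (1815 - 1*98) = -493 - (1815 - 1*98) = -493 - (1815 - 98) = -493 - 1*1717 = -493 - 1717 = -2210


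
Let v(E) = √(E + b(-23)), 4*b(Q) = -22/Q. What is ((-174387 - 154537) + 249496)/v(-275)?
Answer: 26476*I*√581394/4213 ≈ 4791.8*I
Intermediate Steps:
b(Q) = -11/(2*Q) (b(Q) = (-22/Q)/4 = -11/(2*Q))
v(E) = √(11/46 + E) (v(E) = √(E - 11/2/(-23)) = √(E - 11/2*(-1/23)) = √(E + 11/46) = √(11/46 + E))
((-174387 - 154537) + 249496)/v(-275) = ((-174387 - 154537) + 249496)/((√(506 + 2116*(-275))/46)) = (-328924 + 249496)/((√(506 - 581900)/46)) = -79428*(-I*√581394/12639) = -(-26476)*I*√581394/4213 = 26476*I*√581394/4213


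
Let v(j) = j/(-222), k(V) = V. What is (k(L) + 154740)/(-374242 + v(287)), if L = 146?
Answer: -34384692/83082011 ≈ -0.41386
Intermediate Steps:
v(j) = -j/222 (v(j) = j*(-1/222) = -j/222)
(k(L) + 154740)/(-374242 + v(287)) = (146 + 154740)/(-374242 - 1/222*287) = 154886/(-374242 - 287/222) = 154886/(-83082011/222) = 154886*(-222/83082011) = -34384692/83082011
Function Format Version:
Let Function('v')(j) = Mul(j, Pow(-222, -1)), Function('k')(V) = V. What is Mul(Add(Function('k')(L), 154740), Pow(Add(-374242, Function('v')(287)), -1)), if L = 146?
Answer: Rational(-34384692, 83082011) ≈ -0.41386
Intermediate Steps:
Function('v')(j) = Mul(Rational(-1, 222), j) (Function('v')(j) = Mul(j, Rational(-1, 222)) = Mul(Rational(-1, 222), j))
Mul(Add(Function('k')(L), 154740), Pow(Add(-374242, Function('v')(287)), -1)) = Mul(Add(146, 154740), Pow(Add(-374242, Mul(Rational(-1, 222), 287)), -1)) = Mul(154886, Pow(Add(-374242, Rational(-287, 222)), -1)) = Mul(154886, Pow(Rational(-83082011, 222), -1)) = Mul(154886, Rational(-222, 83082011)) = Rational(-34384692, 83082011)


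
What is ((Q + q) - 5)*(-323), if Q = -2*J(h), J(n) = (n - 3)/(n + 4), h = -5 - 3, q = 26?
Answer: -10013/2 ≈ -5006.5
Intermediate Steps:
h = -8
J(n) = (-3 + n)/(4 + n)
Q = -11/2 (Q = -2*(-3 - 8)/(4 - 8) = -2*(-11)/(-4) = -(-1)*(-11)/2 = -2*11/4 = -11/2 ≈ -5.5000)
((Q + q) - 5)*(-323) = ((-11/2 + 26) - 5)*(-323) = (41/2 - 5)*(-323) = (31/2)*(-323) = -10013/2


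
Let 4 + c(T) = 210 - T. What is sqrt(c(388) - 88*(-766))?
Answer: sqrt(67226) ≈ 259.28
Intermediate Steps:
c(T) = 206 - T (c(T) = -4 + (210 - T) = 206 - T)
sqrt(c(388) - 88*(-766)) = sqrt((206 - 1*388) - 88*(-766)) = sqrt((206 - 388) + 67408) = sqrt(-182 + 67408) = sqrt(67226)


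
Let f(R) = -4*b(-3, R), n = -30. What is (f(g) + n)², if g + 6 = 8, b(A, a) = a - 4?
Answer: 484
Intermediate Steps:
b(A, a) = -4 + a
g = 2 (g = -6 + 8 = 2)
f(R) = 16 - 4*R (f(R) = -4*(-4 + R) = 16 - 4*R)
(f(g) + n)² = ((16 - 4*2) - 30)² = ((16 - 8) - 30)² = (8 - 30)² = (-22)² = 484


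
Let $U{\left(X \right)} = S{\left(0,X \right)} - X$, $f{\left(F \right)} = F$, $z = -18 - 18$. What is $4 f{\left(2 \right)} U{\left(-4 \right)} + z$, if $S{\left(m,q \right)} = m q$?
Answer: $-4$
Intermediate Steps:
$z = -36$
$U{\left(X \right)} = - X$ ($U{\left(X \right)} = 0 X - X = 0 - X = - X$)
$4 f{\left(2 \right)} U{\left(-4 \right)} + z = 4 \cdot 2 \left(\left(-1\right) \left(-4\right)\right) - 36 = 4 \cdot 2 \cdot 4 - 36 = 4 \cdot 8 - 36 = 32 - 36 = -4$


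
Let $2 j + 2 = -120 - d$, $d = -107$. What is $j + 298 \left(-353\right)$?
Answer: $- \frac{210403}{2} \approx -1.052 \cdot 10^{5}$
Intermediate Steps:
$j = - \frac{15}{2}$ ($j = -1 + \frac{-120 - -107}{2} = -1 + \frac{-120 + 107}{2} = -1 + \frac{1}{2} \left(-13\right) = -1 - \frac{13}{2} = - \frac{15}{2} \approx -7.5$)
$j + 298 \left(-353\right) = - \frac{15}{2} + 298 \left(-353\right) = - \frac{15}{2} - 105194 = - \frac{210403}{2}$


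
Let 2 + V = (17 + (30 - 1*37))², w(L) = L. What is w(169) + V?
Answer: 267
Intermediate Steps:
V = 98 (V = -2 + (17 + (30 - 1*37))² = -2 + (17 + (30 - 37))² = -2 + (17 - 7)² = -2 + 10² = -2 + 100 = 98)
w(169) + V = 169 + 98 = 267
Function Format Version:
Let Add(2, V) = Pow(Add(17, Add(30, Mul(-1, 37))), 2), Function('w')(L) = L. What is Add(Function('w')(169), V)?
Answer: 267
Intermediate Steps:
V = 98 (V = Add(-2, Pow(Add(17, Add(30, Mul(-1, 37))), 2)) = Add(-2, Pow(Add(17, Add(30, -37)), 2)) = Add(-2, Pow(Add(17, -7), 2)) = Add(-2, Pow(10, 2)) = Add(-2, 100) = 98)
Add(Function('w')(169), V) = Add(169, 98) = 267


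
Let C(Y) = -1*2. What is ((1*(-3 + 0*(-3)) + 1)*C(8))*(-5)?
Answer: -20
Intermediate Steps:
C(Y) = -2
((1*(-3 + 0*(-3)) + 1)*C(8))*(-5) = ((1*(-3 + 0*(-3)) + 1)*(-2))*(-5) = ((1*(-3 + 0) + 1)*(-2))*(-5) = ((1*(-3) + 1)*(-2))*(-5) = ((-3 + 1)*(-2))*(-5) = -2*(-2)*(-5) = 4*(-5) = -20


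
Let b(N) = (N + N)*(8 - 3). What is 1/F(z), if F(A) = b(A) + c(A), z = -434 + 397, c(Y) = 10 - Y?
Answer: -1/323 ≈ -0.0030960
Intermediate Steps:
b(N) = 10*N (b(N) = (2*N)*5 = 10*N)
z = -37
F(A) = 10 + 9*A (F(A) = 10*A + (10 - A) = 10 + 9*A)
1/F(z) = 1/(10 + 9*(-37)) = 1/(10 - 333) = 1/(-323) = -1/323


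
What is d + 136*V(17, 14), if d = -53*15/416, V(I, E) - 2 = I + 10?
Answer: 1639909/416 ≈ 3942.1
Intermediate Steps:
V(I, E) = 12 + I (V(I, E) = 2 + (I + 10) = 2 + (10 + I) = 12 + I)
d = -795/416 (d = -795*1/416 = -795/416 ≈ -1.9111)
d + 136*V(17, 14) = -795/416 + 136*(12 + 17) = -795/416 + 136*29 = -795/416 + 3944 = 1639909/416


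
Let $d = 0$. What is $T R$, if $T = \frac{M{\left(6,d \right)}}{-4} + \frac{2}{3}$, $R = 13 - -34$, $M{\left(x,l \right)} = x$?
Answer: $- \frac{235}{6} \approx -39.167$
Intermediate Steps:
$R = 47$ ($R = 13 + 34 = 47$)
$T = - \frac{5}{6}$ ($T = \frac{6}{-4} + \frac{2}{3} = 6 \left(- \frac{1}{4}\right) + 2 \cdot \frac{1}{3} = - \frac{3}{2} + \frac{2}{3} = - \frac{5}{6} \approx -0.83333$)
$T R = \left(- \frac{5}{6}\right) 47 = - \frac{235}{6}$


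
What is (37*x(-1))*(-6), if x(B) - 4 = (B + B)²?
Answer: -1776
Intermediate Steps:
x(B) = 4 + 4*B² (x(B) = 4 + (B + B)² = 4 + (2*B)² = 4 + 4*B²)
(37*x(-1))*(-6) = (37*(4 + 4*(-1)²))*(-6) = (37*(4 + 4*1))*(-6) = (37*(4 + 4))*(-6) = (37*8)*(-6) = 296*(-6) = -1776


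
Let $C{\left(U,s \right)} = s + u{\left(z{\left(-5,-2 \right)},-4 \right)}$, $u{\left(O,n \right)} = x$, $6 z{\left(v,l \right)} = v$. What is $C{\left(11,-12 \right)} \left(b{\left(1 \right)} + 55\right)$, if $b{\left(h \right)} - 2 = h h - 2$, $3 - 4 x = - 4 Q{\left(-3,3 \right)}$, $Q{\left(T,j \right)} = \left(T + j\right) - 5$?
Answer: $-910$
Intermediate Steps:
$Q{\left(T,j \right)} = -5 + T + j$
$z{\left(v,l \right)} = \frac{v}{6}$
$x = - \frac{17}{4}$ ($x = \frac{3}{4} - \frac{\left(-4\right) \left(-5 - 3 + 3\right)}{4} = \frac{3}{4} - \frac{\left(-4\right) \left(-5\right)}{4} = \frac{3}{4} - 5 = - \frac{17}{4} \approx -4.25$)
$u{\left(O,n \right)} = - \frac{17}{4}$
$b{\left(h \right)} = h^{2}$ ($b{\left(h \right)} = 2 + \left(h h - 2\right) = 2 + \left(h^{2} - 2\right) = 2 + \left(-2 + h^{2}\right) = h^{2}$)
$C{\left(U,s \right)} = - \frac{17}{4} + s$ ($C{\left(U,s \right)} = s - \frac{17}{4} = - \frac{17}{4} + s$)
$C{\left(11,-12 \right)} \left(b{\left(1 \right)} + 55\right) = \left(- \frac{17}{4} - 12\right) \left(1^{2} + 55\right) = - \frac{65 \left(1 + 55\right)}{4} = \left(- \frac{65}{4}\right) 56 = -910$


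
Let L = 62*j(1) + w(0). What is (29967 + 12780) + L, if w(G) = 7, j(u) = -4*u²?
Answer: 42506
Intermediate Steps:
L = -241 (L = 62*(-4*1²) + 7 = 62*(-4*1) + 7 = 62*(-4) + 7 = -248 + 7 = -241)
(29967 + 12780) + L = (29967 + 12780) - 241 = 42747 - 241 = 42506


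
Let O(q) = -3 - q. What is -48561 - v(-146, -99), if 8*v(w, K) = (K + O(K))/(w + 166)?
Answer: -7769757/160 ≈ -48561.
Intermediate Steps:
v(w, K) = -3/(8*(166 + w)) (v(w, K) = ((K + (-3 - K))/(w + 166))/8 = (-3/(166 + w))/8 = -3/(8*(166 + w)))
-48561 - v(-146, -99) = -48561 - (-3)/(1328 + 8*(-146)) = -48561 - (-3)/(1328 - 1168) = -48561 - (-3)/160 = -48561 - 1*(-3/160) = -48561 + 3/160 = -7769757/160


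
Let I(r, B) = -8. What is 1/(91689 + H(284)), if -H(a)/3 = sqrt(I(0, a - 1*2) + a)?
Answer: 30563/2802290079 + 2*sqrt(69)/2802290079 ≈ 1.0912e-5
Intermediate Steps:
H(a) = -3*sqrt(-8 + a)
1/(91689 + H(284)) = 1/(91689 - 3*sqrt(-8 + 284)) = 1/(91689 - 6*sqrt(69))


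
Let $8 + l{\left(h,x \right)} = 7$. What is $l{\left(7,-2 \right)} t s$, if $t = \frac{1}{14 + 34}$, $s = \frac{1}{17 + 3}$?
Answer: $- \frac{1}{960} \approx -0.0010417$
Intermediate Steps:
$l{\left(h,x \right)} = -1$ ($l{\left(h,x \right)} = -8 + 7 = -1$)
$s = \frac{1}{20} \approx 0.05$
$t = \frac{1}{48} \approx 0.020833$
$l{\left(7,-2 \right)} t s = \left(-1\right) \frac{1}{48} \cdot \frac{1}{20} = \left(- \frac{1}{48}\right) \frac{1}{20} = - \frac{1}{960}$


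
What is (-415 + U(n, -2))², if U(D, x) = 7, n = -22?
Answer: 166464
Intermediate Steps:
(-415 + U(n, -2))² = (-415 + 7)² = (-408)² = 166464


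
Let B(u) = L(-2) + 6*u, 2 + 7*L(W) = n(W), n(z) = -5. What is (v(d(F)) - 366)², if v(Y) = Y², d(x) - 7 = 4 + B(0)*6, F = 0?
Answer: 116281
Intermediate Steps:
L(W) = -1 (L(W) = -2/7 + (⅐)*(-5) = -2/7 - 5/7 = -1)
B(u) = -1 + 6*u
d(x) = 5 (d(x) = 7 + (4 + (-1 + 6*0)*6) = 7 + (4 + (-1 + 0)*6) = 7 + (4 - 1*6) = 7 + (4 - 6) = 7 - 2 = 5)
(v(d(F)) - 366)² = (5² - 366)² = (25 - 366)² = (-341)² = 116281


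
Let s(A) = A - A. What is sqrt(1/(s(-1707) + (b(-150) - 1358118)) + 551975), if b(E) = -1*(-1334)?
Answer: sqrt(63506891033386801)/339196 ≈ 742.95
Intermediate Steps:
b(E) = 1334
s(A) = 0
sqrt(1/(s(-1707) + (b(-150) - 1358118)) + 551975) = sqrt(1/(0 + (1334 - 1358118)) + 551975) = sqrt(1/(0 - 1356784) + 551975) = sqrt(1/(-1356784) + 551975) = sqrt(-1/1356784 + 551975) = sqrt(748910848399/1356784) = sqrt(63506891033386801)/339196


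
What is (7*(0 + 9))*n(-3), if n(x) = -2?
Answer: -126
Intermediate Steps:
(7*(0 + 9))*n(-3) = (7*(0 + 9))*(-2) = (7*9)*(-2) = 63*(-2) = -126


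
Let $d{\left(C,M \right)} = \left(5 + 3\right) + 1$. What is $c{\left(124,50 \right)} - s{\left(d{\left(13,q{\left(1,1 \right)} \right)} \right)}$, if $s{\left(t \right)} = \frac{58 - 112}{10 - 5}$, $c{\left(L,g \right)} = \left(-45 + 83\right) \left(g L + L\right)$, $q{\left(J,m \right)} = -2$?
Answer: $\frac{1201614}{5} \approx 2.4032 \cdot 10^{5}$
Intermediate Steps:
$c{\left(L,g \right)} = 38 L + 38 L g$ ($c{\left(L,g \right)} = 38 \left(L g + L\right) = 38 \left(L + L g\right) = 38 L + 38 L g$)
$d{\left(C,M \right)} = 9$ ($d{\left(C,M \right)} = 8 + 1 = 9$)
$s{\left(t \right)} = - \frac{54}{5}$
$c{\left(124,50 \right)} - s{\left(d{\left(13,q{\left(1,1 \right)} \right)} \right)} = 38 \cdot 124 \left(1 + 50\right) - - \frac{54}{5} = 38 \cdot 124 \cdot 51 + \frac{54}{5} = 240312 + \frac{54}{5} = \frac{1201614}{5}$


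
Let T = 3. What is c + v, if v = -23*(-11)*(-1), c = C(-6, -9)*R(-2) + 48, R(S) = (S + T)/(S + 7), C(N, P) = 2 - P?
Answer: -1014/5 ≈ -202.80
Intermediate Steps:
R(S) = (3 + S)/(7 + S) (R(S) = (S + 3)/(S + 7) = (3 + S)/(7 + S))
c = 251/5 (c = (2 - 1*(-9))*((3 - 2)/(7 - 2)) + 48 = (2 + 9)*(1/5) + 48 = 11*((⅕)*1) + 48 = 11*(⅕) + 48 = 11/5 + 48 = 251/5 ≈ 50.200)
v = -253 (v = 253*(-1) = -253)
c + v = 251/5 - 253 = -1014/5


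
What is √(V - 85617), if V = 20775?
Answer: I*√64842 ≈ 254.64*I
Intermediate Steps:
√(V - 85617) = √(20775 - 85617) = √(-64842) = I*√64842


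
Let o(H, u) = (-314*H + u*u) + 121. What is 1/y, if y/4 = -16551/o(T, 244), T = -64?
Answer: -79753/66204 ≈ -1.2047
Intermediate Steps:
o(H, u) = 121 + u**2 - 314*H (o(H, u) = (-314*H + u**2) + 121 = (u**2 - 314*H) + 121 = 121 + u**2 - 314*H)
y = -66204/79753 (y = 4*(-16551/(121 + 244**2 - 314*(-64))) = 4*(-16551/(121 + 59536 + 20096)) = 4*(-16551/79753) = -66204/79753 ≈ -0.83011)
1/y = 1/(-66204/79753) = -79753/66204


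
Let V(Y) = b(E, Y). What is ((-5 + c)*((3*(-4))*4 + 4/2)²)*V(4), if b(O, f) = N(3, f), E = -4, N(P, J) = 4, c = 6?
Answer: 8464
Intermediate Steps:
b(O, f) = 4
V(Y) = 4
((-5 + c)*((3*(-4))*4 + 4/2)²)*V(4) = ((-5 + 6)*((3*(-4))*4 + 4/2)²)*4 = (1*(-12*4 + 4*(½))²)*4 = (1*(-48 + 2)²)*4 = (1*(-46)²)*4 = (1*2116)*4 = 2116*4 = 8464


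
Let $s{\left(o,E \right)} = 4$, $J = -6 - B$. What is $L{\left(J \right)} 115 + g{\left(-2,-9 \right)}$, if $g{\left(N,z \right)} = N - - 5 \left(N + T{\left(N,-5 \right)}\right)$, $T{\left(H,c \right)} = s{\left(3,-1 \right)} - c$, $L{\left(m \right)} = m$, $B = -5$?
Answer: $-82$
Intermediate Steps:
$J = -1$ ($J = -6 - -5 = -6 + 5 = -1$)
$T{\left(H,c \right)} = 4 - c$
$g{\left(N,z \right)} = 45 + 6 N$ ($g{\left(N,z \right)} = N - - 5 \left(N + \left(4 - -5\right)\right) = N - - 5 \left(N + \left(4 + 5\right)\right) = N - - 5 \left(N + 9\right) = N - - 5 \left(9 + N\right) = N - \left(-45 - 5 N\right) = N + \left(45 + 5 N\right) = 45 + 6 N$)
$L{\left(J \right)} 115 + g{\left(-2,-9 \right)} = \left(-1\right) 115 + \left(45 + 6 \left(-2\right)\right) = -115 + \left(45 - 12\right) = -115 + 33 = -82$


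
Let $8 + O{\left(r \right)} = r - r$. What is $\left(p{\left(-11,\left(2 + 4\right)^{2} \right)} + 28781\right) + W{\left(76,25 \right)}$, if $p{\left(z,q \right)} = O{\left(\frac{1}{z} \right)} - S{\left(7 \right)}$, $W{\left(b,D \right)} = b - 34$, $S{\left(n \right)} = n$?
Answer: $28808$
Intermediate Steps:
$W{\left(b,D \right)} = -34 + b$
$O{\left(r \right)} = -8$ ($O{\left(r \right)} = -8 + \left(r - r\right) = -8 + 0 = -8$)
$p{\left(z,q \right)} = -15$ ($p{\left(z,q \right)} = -8 - 7 = -15$)
$\left(p{\left(-11,\left(2 + 4\right)^{2} \right)} + 28781\right) + W{\left(76,25 \right)} = \left(-15 + 28781\right) + \left(-34 + 76\right) = 28766 + 42 = 28808$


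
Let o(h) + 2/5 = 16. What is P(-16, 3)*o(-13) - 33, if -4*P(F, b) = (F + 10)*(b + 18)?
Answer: 2292/5 ≈ 458.40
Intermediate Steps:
o(h) = 78/5 (o(h) = -⅖ + 16 = 78/5)
P(F, b) = -(10 + F)*(18 + b)/4 (P(F, b) = -(F + 10)*(b + 18)/4 = -(10 + F)*(18 + b)/4)
P(-16, 3)*o(-13) - 33 = (-45 - 9/2*(-16) - 5/2*3 - ¼*(-16)*3)*(78/5) - 33 = (-45 + 72 - 15/2 + 12)*(78/5) - 33 = (63/2)*(78/5) - 33 = 2457/5 - 33 = 2292/5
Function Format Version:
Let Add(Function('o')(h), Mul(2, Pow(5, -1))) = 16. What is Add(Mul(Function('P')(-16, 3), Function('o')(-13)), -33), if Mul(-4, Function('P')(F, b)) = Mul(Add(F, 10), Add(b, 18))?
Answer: Rational(2292, 5) ≈ 458.40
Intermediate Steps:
Function('o')(h) = Rational(78, 5) (Function('o')(h) = Add(Rational(-2, 5), 16) = Rational(78, 5))
Function('P')(F, b) = Mul(Rational(-1, 4), Add(10, F), Add(18, b)) (Function('P')(F, b) = Mul(Rational(-1, 4), Mul(Add(F, 10), Add(b, 18))) = Mul(Rational(-1, 4), Mul(Add(10, F), Add(18, b))) = Mul(Rational(-1, 4), Add(10, F), Add(18, b)))
Add(Mul(Function('P')(-16, 3), Function('o')(-13)), -33) = Add(Mul(Add(-45, Mul(Rational(-9, 2), -16), Mul(Rational(-5, 2), 3), Mul(Rational(-1, 4), -16, 3)), Rational(78, 5)), -33) = Add(Mul(Add(-45, 72, Rational(-15, 2), 12), Rational(78, 5)), -33) = Add(Mul(Rational(63, 2), Rational(78, 5)), -33) = Add(Rational(2457, 5), -33) = Rational(2292, 5)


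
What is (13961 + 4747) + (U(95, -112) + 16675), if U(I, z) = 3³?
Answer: 35410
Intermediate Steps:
U(I, z) = 27
(13961 + 4747) + (U(95, -112) + 16675) = (13961 + 4747) + (27 + 16675) = 18708 + 16702 = 35410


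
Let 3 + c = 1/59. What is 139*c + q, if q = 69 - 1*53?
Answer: -23520/59 ≈ -398.64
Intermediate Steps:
c = -176/59 (c = -3 + 1/59 = -176/59 ≈ -2.9831)
q = 16 (q = 69 - 53 = 16)
139*c + q = 139*(-176/59) + 16 = -24464/59 + 16 = -23520/59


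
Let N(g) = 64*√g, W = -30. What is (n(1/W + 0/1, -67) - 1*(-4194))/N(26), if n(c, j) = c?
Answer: 125819*√26/49920 ≈ 12.852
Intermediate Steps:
(n(1/W + 0/1, -67) - 1*(-4194))/N(26) = ((1/(-30) + 0/1) - 1*(-4194))/((64*√26)) = ((1*(-1/30) + 0*1) + 4194)*(√26/1664) = ((-1/30 + 0) + 4194)*(√26/1664) = (-1/30 + 4194)*(√26/1664) = 125819*(√26/1664)/30 = 125819*√26/49920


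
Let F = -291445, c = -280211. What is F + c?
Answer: -571656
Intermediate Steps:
F + c = -291445 - 280211 = -571656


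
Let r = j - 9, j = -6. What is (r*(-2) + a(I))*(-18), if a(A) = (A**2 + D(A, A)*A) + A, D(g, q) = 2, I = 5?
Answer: -1260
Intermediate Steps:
a(A) = A**2 + 3*A (a(A) = (A**2 + 2*A) + A = A**2 + 3*A)
r = -15 (r = -6 - 9 = -15)
(r*(-2) + a(I))*(-18) = (-15*(-2) + 5*(3 + 5))*(-18) = (30 + 5*8)*(-18) = (30 + 40)*(-18) = 70*(-18) = -1260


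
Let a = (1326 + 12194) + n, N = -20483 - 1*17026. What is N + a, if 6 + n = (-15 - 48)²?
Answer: -20026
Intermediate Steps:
N = -37509 (N = -20483 - 17026 = -37509)
n = 3963 (n = -6 + (-15 - 48)² = -6 + (-63)² = -6 + 3969 = 3963)
a = 17483 (a = (1326 + 12194) + 3963 = 13520 + 3963 = 17483)
N + a = -37509 + 17483 = -20026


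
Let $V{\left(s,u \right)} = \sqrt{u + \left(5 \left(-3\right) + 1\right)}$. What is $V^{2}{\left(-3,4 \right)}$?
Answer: $-10$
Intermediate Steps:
$V{\left(s,u \right)} = \sqrt{-14 + u}$ ($V{\left(s,u \right)} = \sqrt{u + \left(-15 + 1\right)} = \sqrt{u - 14} = \sqrt{-14 + u}$)
$V^{2}{\left(-3,4 \right)} = \left(\sqrt{-14 + 4}\right)^{2} = \left(\sqrt{-10}\right)^{2} = \left(i \sqrt{10}\right)^{2} = -10$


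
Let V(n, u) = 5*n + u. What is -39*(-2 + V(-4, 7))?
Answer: 585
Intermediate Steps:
V(n, u) = u + 5*n
-39*(-2 + V(-4, 7)) = -39*(-2 + (7 + 5*(-4))) = -39*(-2 + (7 - 20)) = -39*(-2 - 13) = -39*(-15) = 585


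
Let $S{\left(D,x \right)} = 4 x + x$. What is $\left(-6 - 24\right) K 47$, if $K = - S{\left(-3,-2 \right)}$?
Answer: $-14100$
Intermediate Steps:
$S{\left(D,x \right)} = 5 x$
$K = 10$ ($K = - 5 \left(-2\right) = \left(-1\right) \left(-10\right) = 10$)
$\left(-6 - 24\right) K 47 = \left(-6 - 24\right) 10 \cdot 47 = \left(-30\right) 10 \cdot 47 = \left(-300\right) 47 = -14100$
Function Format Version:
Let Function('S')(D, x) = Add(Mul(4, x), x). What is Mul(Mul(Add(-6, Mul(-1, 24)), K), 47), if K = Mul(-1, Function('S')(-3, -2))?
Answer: -14100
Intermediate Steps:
Function('S')(D, x) = Mul(5, x)
K = 10 (K = Mul(-1, Mul(5, -2)) = Mul(-1, -10) = 10)
Mul(Mul(Add(-6, Mul(-1, 24)), K), 47) = Mul(Mul(Add(-6, Mul(-1, 24)), 10), 47) = Mul(Mul(Add(-6, -24), 10), 47) = Mul(Mul(-30, 10), 47) = Mul(-300, 47) = -14100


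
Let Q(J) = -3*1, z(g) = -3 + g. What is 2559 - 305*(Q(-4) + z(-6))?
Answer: 6219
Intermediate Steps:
Q(J) = -3
2559 - 305*(Q(-4) + z(-6)) = 2559 - 305*(-3 + (-3 - 6)) = 2559 - 305*(-3 - 9) = 2559 - 305*(-12) = 2559 - 1*(-3660) = 2559 + 3660 = 6219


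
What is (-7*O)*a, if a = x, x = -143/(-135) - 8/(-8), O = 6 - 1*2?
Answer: -7784/135 ≈ -57.659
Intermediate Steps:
O = 4 (O = 6 - 2 = 4)
x = 278/135 (x = -143*(-1/135) - 8*(-1/8) = 143/135 + 1 = 278/135 ≈ 2.0593)
a = 278/135 ≈ 2.0593
(-7*O)*a = -7*4*(278/135) = -28*278/135 = -7784/135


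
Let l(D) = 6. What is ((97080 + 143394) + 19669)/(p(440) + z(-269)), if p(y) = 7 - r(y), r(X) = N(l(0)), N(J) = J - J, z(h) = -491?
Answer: -260143/484 ≈ -537.49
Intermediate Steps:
N(J) = 0
r(X) = 0
p(y) = 7 (p(y) = 7 - 1*0 = 7 + 0 = 7)
((97080 + 143394) + 19669)/(p(440) + z(-269)) = ((97080 + 143394) + 19669)/(7 - 491) = (240474 + 19669)/(-484) = 260143*(-1/484) = -260143/484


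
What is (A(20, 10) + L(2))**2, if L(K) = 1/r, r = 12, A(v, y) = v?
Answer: 58081/144 ≈ 403.34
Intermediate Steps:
L(K) = 1/12
(A(20, 10) + L(2))**2 = (20 + 1/12)**2 = (241/12)**2 = 58081/144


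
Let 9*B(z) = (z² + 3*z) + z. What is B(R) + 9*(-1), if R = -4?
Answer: -9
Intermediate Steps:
B(z) = z²/9 + 4*z/9 (B(z) = ((z² + 3*z) + z)/9 = (z² + 4*z)/9 = z²/9 + 4*z/9)
B(R) + 9*(-1) = (⅑)*(-4)*(4 - 4) + 9*(-1) = (⅑)*(-4)*0 - 9 = 0 - 9 = -9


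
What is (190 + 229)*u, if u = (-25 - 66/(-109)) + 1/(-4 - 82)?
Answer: -95860077/9374 ≈ -10226.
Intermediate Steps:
u = -228783/9374 (u = (-25 - 66*(-1/109)) + 1/(-86) = (-25 + 66/109) - 1/86 = -2659/109 - 1/86 = -228783/9374 ≈ -24.406)
(190 + 229)*u = (190 + 229)*(-228783/9374) = 419*(-228783/9374) = -95860077/9374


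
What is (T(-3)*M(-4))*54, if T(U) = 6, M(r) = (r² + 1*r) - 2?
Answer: 3240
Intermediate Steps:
M(r) = -2 + r + r² (M(r) = (r² + r) - 2 = (r + r²) - 2 = -2 + r + r²)
(T(-3)*M(-4))*54 = (6*(-2 - 4 + (-4)²))*54 = (6*(-2 - 4 + 16))*54 = (6*10)*54 = 60*54 = 3240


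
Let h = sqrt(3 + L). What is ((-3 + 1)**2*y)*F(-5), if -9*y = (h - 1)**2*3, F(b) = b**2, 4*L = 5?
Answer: -175 + 100*sqrt(17)/3 ≈ -37.563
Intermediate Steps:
L = 5/4 (L = (1/4)*5 = 5/4 ≈ 1.2500)
h = sqrt(17)/2 (h = sqrt(3 + 5/4) = sqrt(17/4) = sqrt(17)/2 ≈ 2.0616)
y = -(-1 + sqrt(17)/2)**2/3 (y = -(sqrt(17)/2 - 1)**2*3/9 = -(-1 + sqrt(17)/2)**2*3/9 = -(-1 + sqrt(17)/2)**2/3 ≈ -0.37563)
((-3 + 1)**2*y)*F(-5) = ((-3 + 1)**2*(-7/4 + sqrt(17)/3))*(-5)**2 = ((-2)**2*(-7/4 + sqrt(17)/3))*25 = (4*(-7/4 + sqrt(17)/3))*25 = (-7 + 4*sqrt(17)/3)*25 = -175 + 100*sqrt(17)/3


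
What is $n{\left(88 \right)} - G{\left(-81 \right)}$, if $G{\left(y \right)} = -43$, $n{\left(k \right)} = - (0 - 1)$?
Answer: $44$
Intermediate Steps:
$n{\left(k \right)} = 1$ ($n{\left(k \right)} = \left(-1\right) \left(-1\right) = 1$)
$n{\left(88 \right)} - G{\left(-81 \right)} = 1 - -43 = 1 + 43 = 44$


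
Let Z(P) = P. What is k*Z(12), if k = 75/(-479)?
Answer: -900/479 ≈ -1.8789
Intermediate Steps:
k = -75/479 (k = 75*(-1/479) = -75/479 ≈ -0.15658)
k*Z(12) = -75/479*12 = -900/479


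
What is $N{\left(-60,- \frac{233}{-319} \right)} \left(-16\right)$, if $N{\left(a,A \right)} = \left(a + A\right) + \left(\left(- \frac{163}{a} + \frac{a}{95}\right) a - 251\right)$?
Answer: $\frac{42220912}{6061} \approx 6966.0$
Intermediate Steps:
$N{\left(a,A \right)} = -251 + A + a + a \left(- \frac{163}{a} + \frac{a}{95}\right)$ ($N{\left(a,A \right)} = \left(A + a\right) + \left(\left(- \frac{163}{a} + a \frac{1}{95}\right) a - 251\right) = \left(A + a\right) + \left(\left(- \frac{163}{a} + \frac{a}{95}\right) a - 251\right) = \left(A + a\right) + \left(a \left(- \frac{163}{a} + \frac{a}{95}\right) - 251\right) = \left(A + a\right) + \left(-251 + a \left(- \frac{163}{a} + \frac{a}{95}\right)\right) = -251 + A + a + a \left(- \frac{163}{a} + \frac{a}{95}\right)$)
$N{\left(-60,- \frac{233}{-319} \right)} \left(-16\right) = \left(-414 - \frac{233}{-319} - 60 + \frac{\left(-60\right)^{2}}{95}\right) \left(-16\right) = \left(-414 - - \frac{233}{319} - 60 + \frac{1}{95} \cdot 3600\right) \left(-16\right) = \left(-414 + \frac{233}{319} - 60 + \frac{720}{19}\right) \left(-16\right) = \left(- \frac{2638807}{6061}\right) \left(-16\right) = \frac{42220912}{6061}$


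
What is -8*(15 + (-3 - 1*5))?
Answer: -56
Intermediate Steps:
-8*(15 + (-3 - 1*5)) = -8*(15 + (-3 - 5)) = -8*(15 - 8) = -8*7 = -56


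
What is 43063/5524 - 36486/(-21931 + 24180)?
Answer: -104699977/12423476 ≈ -8.4276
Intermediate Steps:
43063/5524 - 36486/(-21931 + 24180) = 43063*(1/5524) - 36486/2249 = 43063/5524 - 36486*1/2249 = 43063/5524 - 36486/2249 = -104699977/12423476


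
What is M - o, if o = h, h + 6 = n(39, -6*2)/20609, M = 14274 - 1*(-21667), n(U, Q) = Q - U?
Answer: 740831774/20609 ≈ 35947.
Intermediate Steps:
M = 35941 (M = 14274 + 21667 = 35941)
h = -123705/20609 (h = -6 + (-6*2 - 1*39)/20609 = -6 + (-12 - 39)*(1/20609) = -6 - 51*1/20609 = -6 - 51/20609 = -123705/20609 ≈ -6.0025)
o = -123705/20609 ≈ -6.0025
M - o = 35941 - 1*(-123705/20609) = 35941 + 123705/20609 = 740831774/20609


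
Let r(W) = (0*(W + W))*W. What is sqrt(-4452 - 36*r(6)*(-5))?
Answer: 2*I*sqrt(1113) ≈ 66.723*I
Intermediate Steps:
r(W) = 0 (r(W) = (0*(2*W))*W = 0*W = 0)
sqrt(-4452 - 36*r(6)*(-5)) = sqrt(-4452 - 36*0*(-5)) = sqrt(-4452 + 0*(-5)) = sqrt(-4452 + 0) = sqrt(-4452) = 2*I*sqrt(1113)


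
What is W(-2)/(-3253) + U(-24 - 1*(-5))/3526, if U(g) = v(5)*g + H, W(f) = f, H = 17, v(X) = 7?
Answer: -185148/5735039 ≈ -0.032284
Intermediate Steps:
U(g) = 17 + 7*g (U(g) = 7*g + 17 = 17 + 7*g)
W(-2)/(-3253) + U(-24 - 1*(-5))/3526 = -2/(-3253) + (17 + 7*(-24 - 1*(-5)))/3526 = -2*(-1/3253) + (17 + 7*(-24 + 5))*(1/3526) = 2/3253 + (17 + 7*(-19))*(1/3526) = 2/3253 + (17 - 133)*(1/3526) = 2/3253 - 116*1/3526 = 2/3253 - 58/1763 = -185148/5735039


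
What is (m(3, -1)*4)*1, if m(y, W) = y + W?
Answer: 8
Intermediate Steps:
m(y, W) = W + y
(m(3, -1)*4)*1 = ((-1 + 3)*4)*1 = (2*4)*1 = 8*1 = 8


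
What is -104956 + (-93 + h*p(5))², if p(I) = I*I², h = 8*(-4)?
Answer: 16647693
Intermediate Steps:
h = -32
p(I) = I³
-104956 + (-93 + h*p(5))² = -104956 + (-93 - 32*5³)² = -104956 + (-93 - 32*125)² = -104956 + (-93 - 4000)² = -104956 + (-4093)² = -104956 + 16752649 = 16647693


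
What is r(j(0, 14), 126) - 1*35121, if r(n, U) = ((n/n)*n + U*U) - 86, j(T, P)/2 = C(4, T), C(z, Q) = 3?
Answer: -19325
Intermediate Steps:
j(T, P) = 6 (j(T, P) = 2*3 = 6)
r(n, U) = -86 + n + U² (r(n, U) = (1*n + U²) - 86 = (n + U²) - 86 = -86 + n + U²)
r(j(0, 14), 126) - 1*35121 = (-86 + 6 + 126²) - 1*35121 = (-86 + 6 + 15876) - 35121 = 15796 - 35121 = -19325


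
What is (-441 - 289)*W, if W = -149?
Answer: 108770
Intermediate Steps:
(-441 - 289)*W = (-441 - 289)*(-149) = -730*(-149) = 108770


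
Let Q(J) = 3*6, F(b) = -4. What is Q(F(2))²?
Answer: 324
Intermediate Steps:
Q(J) = 18
Q(F(2))² = 18² = 324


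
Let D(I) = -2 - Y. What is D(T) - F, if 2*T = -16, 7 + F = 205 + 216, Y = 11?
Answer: -427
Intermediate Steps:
F = 414 (F = -7 + (205 + 216) = -7 + 421 = 414)
T = -8 (T = (½)*(-16) = -8)
D(I) = -13 (D(I) = -2 - 1*11 = -2 - 11 = -13)
D(T) - F = -13 - 1*414 = -13 - 414 = -427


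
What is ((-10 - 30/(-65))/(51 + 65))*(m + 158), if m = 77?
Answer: -7285/377 ≈ -19.324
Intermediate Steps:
((-10 - 30/(-65))/(51 + 65))*(m + 158) = ((-10 - 30/(-65))/(51 + 65))*(77 + 158) = ((-10 - 30*(-1/65))/116)*235 = ((-10 + 6/13)*(1/116))*235 = -124/13*1/116*235 = -31/377*235 = -7285/377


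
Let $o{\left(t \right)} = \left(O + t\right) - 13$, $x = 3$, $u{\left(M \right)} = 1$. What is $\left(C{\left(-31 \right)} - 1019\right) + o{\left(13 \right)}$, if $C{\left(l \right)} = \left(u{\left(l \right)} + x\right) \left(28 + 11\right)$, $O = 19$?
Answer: $-844$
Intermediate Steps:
$C{\left(l \right)} = 156$ ($C{\left(l \right)} = \left(1 + 3\right) \left(28 + 11\right) = 4 \cdot 39 = 156$)
$o{\left(t \right)} = 6 + t$ ($o{\left(t \right)} = \left(19 + t\right) - 13 = 6 + t$)
$\left(C{\left(-31 \right)} - 1019\right) + o{\left(13 \right)} = \left(156 - 1019\right) + \left(6 + 13\right) = -863 + 19 = -844$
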